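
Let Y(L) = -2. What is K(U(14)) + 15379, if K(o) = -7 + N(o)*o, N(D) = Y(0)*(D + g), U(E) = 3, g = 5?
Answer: 15324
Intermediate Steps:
N(D) = -10 - 2*D (N(D) = -2*(D + 5) = -2*(5 + D) = -10 - 2*D)
K(o) = -7 + o*(-10 - 2*o) (K(o) = -7 + (-10 - 2*o)*o = -7 + o*(-10 - 2*o))
K(U(14)) + 15379 = (-7 - 2*3*(5 + 3)) + 15379 = (-7 - 2*3*8) + 15379 = (-7 - 48) + 15379 = -55 + 15379 = 15324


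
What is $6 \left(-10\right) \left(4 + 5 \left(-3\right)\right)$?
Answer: $660$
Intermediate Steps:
$6 \left(-10\right) \left(4 + 5 \left(-3\right)\right) = - 60 \left(4 - 15\right) = \left(-60\right) \left(-11\right) = 660$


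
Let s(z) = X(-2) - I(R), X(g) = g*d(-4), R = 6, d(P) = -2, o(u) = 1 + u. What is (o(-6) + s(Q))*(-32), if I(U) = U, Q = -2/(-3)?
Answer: 224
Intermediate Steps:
Q = ⅔ (Q = -2*(-⅓) = ⅔ ≈ 0.66667)
X(g) = -2*g (X(g) = g*(-2) = -2*g)
s(z) = -2 (s(z) = -2*(-2) - 1*6 = 4 - 6 = -2)
(o(-6) + s(Q))*(-32) = ((1 - 6) - 2)*(-32) = (-5 - 2)*(-32) = -7*(-32) = 224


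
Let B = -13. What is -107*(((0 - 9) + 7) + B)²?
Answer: -24075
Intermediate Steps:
-107*(((0 - 9) + 7) + B)² = -107*(((0 - 9) + 7) - 13)² = -107*((-9 + 7) - 13)² = -107*(-2 - 13)² = -107*(-15)² = -107*225 = -24075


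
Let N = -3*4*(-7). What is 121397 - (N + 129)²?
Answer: 76028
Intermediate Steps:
N = 84 (N = -12*(-7) = 84)
121397 - (N + 129)² = 121397 - (84 + 129)² = 121397 - 1*213² = 121397 - 1*45369 = 121397 - 45369 = 76028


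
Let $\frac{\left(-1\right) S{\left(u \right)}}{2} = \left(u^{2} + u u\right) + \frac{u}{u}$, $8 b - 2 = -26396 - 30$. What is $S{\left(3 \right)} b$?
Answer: $125514$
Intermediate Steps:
$b = -3303$ ($b = \frac{1}{4} + \frac{-26396 - 30}{8} = \frac{1}{4} + \frac{1}{8} \left(-26426\right) = \frac{1}{4} - \frac{13213}{4} = -3303$)
$S{\left(u \right)} = -2 - 4 u^{2}$ ($S{\left(u \right)} = - 2 \left(\left(u^{2} + u u\right) + \frac{u}{u}\right) = - 2 \left(\left(u^{2} + u^{2}\right) + 1\right) = - 2 \left(2 u^{2} + 1\right) = - 2 \left(1 + 2 u^{2}\right) = -2 - 4 u^{2}$)
$S{\left(3 \right)} b = \left(-2 - 4 \cdot 3^{2}\right) \left(-3303\right) = \left(-2 - 36\right) \left(-3303\right) = \left(-38\right) \left(-3303\right) = 125514$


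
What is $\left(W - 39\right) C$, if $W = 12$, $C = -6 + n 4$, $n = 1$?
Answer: $54$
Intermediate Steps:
$C = -2$ ($C = -6 + 1 \cdot 4 = -6 + 4 = -2$)
$\left(W - 39\right) C = \left(12 - 39\right) \left(-2\right) = \left(-27\right) \left(-2\right) = 54$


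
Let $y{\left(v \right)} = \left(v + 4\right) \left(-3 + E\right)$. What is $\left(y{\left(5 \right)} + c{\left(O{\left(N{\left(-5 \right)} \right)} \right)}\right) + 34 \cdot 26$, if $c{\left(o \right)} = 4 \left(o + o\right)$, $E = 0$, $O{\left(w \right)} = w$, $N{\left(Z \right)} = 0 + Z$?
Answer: $817$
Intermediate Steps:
$N{\left(Z \right)} = Z$
$c{\left(o \right)} = 8 o$ ($c{\left(o \right)} = 4 \cdot 2 o = 8 o$)
$y{\left(v \right)} = -12 - 3 v$ ($y{\left(v \right)} = \left(v + 4\right) \left(-3 + 0\right) = \left(4 + v\right) \left(-3\right) = -12 - 3 v$)
$\left(y{\left(5 \right)} + c{\left(O{\left(N{\left(-5 \right)} \right)} \right)}\right) + 34 \cdot 26 = \left(\left(-12 - 15\right) + 8 \left(-5\right)\right) + 34 \cdot 26 = \left(\left(-12 - 15\right) - 40\right) + 884 = \left(-27 - 40\right) + 884 = -67 + 884 = 817$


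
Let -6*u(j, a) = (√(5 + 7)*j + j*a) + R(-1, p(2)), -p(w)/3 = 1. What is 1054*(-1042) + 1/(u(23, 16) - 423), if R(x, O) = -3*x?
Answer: -9286880641498/8455933 + 276*√3/8455933 ≈ -1.0983e+6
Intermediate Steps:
p(w) = -3 (p(w) = -3*1 = -3)
u(j, a) = -½ - j*√3/3 - a*j/6 (u(j, a) = -((√(5 + 7)*j + j*a) - 3*(-1))/6 = -((√12*j + a*j) + 3)/6 = -(((2*√3)*j + a*j) + 3)/6 = -((2*j*√3 + a*j) + 3)/6 = -((a*j + 2*j*√3) + 3)/6 = -(3 + a*j + 2*j*√3)/6 = -½ - j*√3/3 - a*j/6)
1054*(-1042) + 1/(u(23, 16) - 423) = 1054*(-1042) + 1/((-½ - ⅓*23*√3 - ⅙*16*23) - 423) = -1098268 + 1/((-½ - 23*√3/3 - 184/3) - 423) = -1098268 + 1/((-371/6 - 23*√3/3) - 423) = -1098268 + 1/(-2909/6 - 23*√3/3)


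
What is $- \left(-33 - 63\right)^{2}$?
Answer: $-9216$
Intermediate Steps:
$- \left(-33 - 63\right)^{2} = - \left(-96\right)^{2} = \left(-1\right) 9216 = -9216$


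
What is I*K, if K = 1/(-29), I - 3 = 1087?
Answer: -1090/29 ≈ -37.586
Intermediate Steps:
I = 1090 (I = 3 + 1087 = 1090)
K = -1/29 ≈ -0.034483
I*K = 1090*(-1/29) = -1090/29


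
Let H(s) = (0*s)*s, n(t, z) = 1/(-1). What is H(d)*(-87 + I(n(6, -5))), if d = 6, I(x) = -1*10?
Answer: 0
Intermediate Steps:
n(t, z) = -1
I(x) = -10
H(s) = 0 (H(s) = 0*s = 0)
H(d)*(-87 + I(n(6, -5))) = 0*(-87 - 10) = 0*(-97) = 0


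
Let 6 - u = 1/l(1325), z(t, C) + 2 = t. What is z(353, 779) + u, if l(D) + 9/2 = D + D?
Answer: 1888885/5291 ≈ 357.00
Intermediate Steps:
l(D) = -9/2 + 2*D (l(D) = -9/2 + (D + D) = -9/2 + 2*D)
z(t, C) = -2 + t
u = 31744/5291 (u = 6 - 1/(-9/2 + 2*1325) = 6 - 1/(-9/2 + 2650) = 6 - 1/5291/2 = 6 - 1*2/5291 = 6 - 2/5291 = 31744/5291 ≈ 5.9996)
z(353, 779) + u = (-2 + 353) + 31744/5291 = 351 + 31744/5291 = 1888885/5291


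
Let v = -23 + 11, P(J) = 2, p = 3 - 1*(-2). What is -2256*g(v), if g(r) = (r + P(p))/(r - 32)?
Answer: -5640/11 ≈ -512.73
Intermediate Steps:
p = 5 (p = 3 + 2 = 5)
v = -12
g(r) = (2 + r)/(-32 + r) (g(r) = (r + 2)/(r - 32) = (2 + r)/(-32 + r))
-2256*g(v) = -2256*(2 - 12)/(-32 - 12) = -2256*(-10)/(-44) = -(-564)*(-10)/11 = -2256*5/22 = -5640/11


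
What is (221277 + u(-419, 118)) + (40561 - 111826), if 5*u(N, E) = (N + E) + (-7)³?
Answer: 749416/5 ≈ 1.4988e+5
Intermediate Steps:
u(N, E) = -343/5 + E/5 + N/5 (u(N, E) = ((N + E) + (-7)³)/5 = ((E + N) - 343)/5 = (-343 + E + N)/5 = -343/5 + E/5 + N/5)
(221277 + u(-419, 118)) + (40561 - 111826) = (221277 + (-343/5 + (⅕)*118 + (⅕)*(-419))) + (40561 - 111826) = (221277 + (-343/5 + 118/5 - 419/5)) - 71265 = (221277 - 644/5) - 71265 = 1105741/5 - 71265 = 749416/5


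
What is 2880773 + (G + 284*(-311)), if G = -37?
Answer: 2792412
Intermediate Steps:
2880773 + (G + 284*(-311)) = 2880773 + (-37 + 284*(-311)) = 2880773 + (-37 - 88324) = 2880773 - 88361 = 2792412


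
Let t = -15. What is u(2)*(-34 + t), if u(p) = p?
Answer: -98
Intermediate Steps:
u(2)*(-34 + t) = 2*(-34 - 15) = 2*(-49) = -98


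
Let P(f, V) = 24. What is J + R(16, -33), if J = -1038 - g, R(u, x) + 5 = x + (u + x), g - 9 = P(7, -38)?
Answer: -1126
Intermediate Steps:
g = 33 (g = 9 + 24 = 33)
R(u, x) = -5 + u + 2*x (R(u, x) = -5 + (x + (u + x)) = -5 + (u + 2*x) = -5 + u + 2*x)
J = -1071 (J = -1038 - 1*33 = -1038 - 33 = -1071)
J + R(16, -33) = -1071 + (-5 + 16 + 2*(-33)) = -1071 + (-5 + 16 - 66) = -1071 - 55 = -1126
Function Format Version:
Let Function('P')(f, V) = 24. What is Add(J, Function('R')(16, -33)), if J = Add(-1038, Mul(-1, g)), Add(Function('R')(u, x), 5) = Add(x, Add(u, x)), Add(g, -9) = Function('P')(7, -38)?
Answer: -1126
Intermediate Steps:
g = 33 (g = Add(9, 24) = 33)
Function('R')(u, x) = Add(-5, u, Mul(2, x)) (Function('R')(u, x) = Add(-5, Add(x, Add(u, x))) = Add(-5, Add(u, Mul(2, x))) = Add(-5, u, Mul(2, x)))
J = -1071 (J = Add(-1038, Mul(-1, 33)) = Add(-1038, -33) = -1071)
Add(J, Function('R')(16, -33)) = Add(-1071, Add(-5, 16, Mul(2, -33))) = Add(-1071, Add(-5, 16, -66)) = Add(-1071, -55) = -1126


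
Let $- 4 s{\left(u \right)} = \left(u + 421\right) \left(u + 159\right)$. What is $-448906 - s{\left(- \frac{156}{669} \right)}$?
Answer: $- \frac{85972499341}{198916} \approx -4.3221 \cdot 10^{5}$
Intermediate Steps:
$s{\left(u \right)} = - \frac{\left(159 + u\right) \left(421 + u\right)}{4}$ ($s{\left(u \right)} = - \frac{\left(u + 421\right) \left(u + 159\right)}{4} = - \frac{\left(421 + u\right) \left(159 + u\right)}{4} = - \frac{\left(159 + u\right) \left(421 + u\right)}{4}$)
$-448906 - s{\left(- \frac{156}{669} \right)} = -448906 - \left(- \frac{66939}{4} - 145 \left(- \frac{156}{669}\right) - \frac{\left(- \frac{156}{669}\right)^{2}}{4}\right) = -448906 - \left(- \frac{66939}{4} - 145 \left(\left(-156\right) \frac{1}{669}\right) - \frac{\left(\left(-156\right) \frac{1}{669}\right)^{2}}{4}\right) = -448906 - \left(- \frac{66939}{4} - - \frac{7540}{223} - \frac{\left(- \frac{52}{223}\right)^{2}}{4}\right) = -448906 - \left(- \frac{66939}{4} + \frac{7540}{223} - \frac{676}{49729}\right) = -448906 - - \frac{3322086555}{198916} = -448906 + \frac{3322086555}{198916} = - \frac{85972499341}{198916}$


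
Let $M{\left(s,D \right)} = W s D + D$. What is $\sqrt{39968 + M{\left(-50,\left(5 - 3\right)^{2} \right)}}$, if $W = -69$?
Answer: $2 \sqrt{13443} \approx 231.89$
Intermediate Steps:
$M{\left(s,D \right)} = D - 69 D s$ ($M{\left(s,D \right)} = - 69 s D + D = - 69 D s + D = D - 69 D s$)
$\sqrt{39968 + M{\left(-50,\left(5 - 3\right)^{2} \right)}} = \sqrt{39968 + \left(5 - 3\right)^{2} \left(1 - -3450\right)} = \sqrt{39968 + 2^{2} \left(1 + 3450\right)} = \sqrt{39968 + 4 \cdot 3451} = \sqrt{39968 + 13804} = \sqrt{53772} = 2 \sqrt{13443}$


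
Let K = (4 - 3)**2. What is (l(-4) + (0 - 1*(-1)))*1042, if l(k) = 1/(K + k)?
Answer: 2084/3 ≈ 694.67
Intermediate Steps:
K = 1 (K = 1**2 = 1)
l(k) = 1/(1 + k)
(l(-4) + (0 - 1*(-1)))*1042 = (1/(1 - 4) + (0 - 1*(-1)))*1042 = (1/(-3) + (0 + 1))*1042 = (-1/3 + 1)*1042 = (2/3)*1042 = 2084/3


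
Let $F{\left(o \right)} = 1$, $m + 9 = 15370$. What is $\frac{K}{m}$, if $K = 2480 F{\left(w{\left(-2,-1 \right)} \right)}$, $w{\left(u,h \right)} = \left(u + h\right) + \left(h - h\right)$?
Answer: $\frac{2480}{15361} \approx 0.16145$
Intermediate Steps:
$m = 15361$ ($m = -9 + 15370 = 15361$)
$w{\left(u,h \right)} = h + u$ ($w{\left(u,h \right)} = \left(h + u\right) + 0 = h + u$)
$K = 2480$ ($K = 2480 \cdot 1 = 2480$)
$\frac{K}{m} = \frac{2480}{15361}$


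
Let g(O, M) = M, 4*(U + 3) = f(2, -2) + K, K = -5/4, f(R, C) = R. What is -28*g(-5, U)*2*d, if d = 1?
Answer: 315/2 ≈ 157.50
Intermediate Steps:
K = -5/4 (K = -5*¼ = -5/4 ≈ -1.2500)
U = -45/16 (U = -3 + (2 - 5/4)/4 = -3 + (¼)*(¾) = -3 + 3/16 = -45/16 ≈ -2.8125)
-28*g(-5, U)*2*d = -(-315)*2*1/4 = -(-315)*2/4 = -28*(-45/8) = 315/2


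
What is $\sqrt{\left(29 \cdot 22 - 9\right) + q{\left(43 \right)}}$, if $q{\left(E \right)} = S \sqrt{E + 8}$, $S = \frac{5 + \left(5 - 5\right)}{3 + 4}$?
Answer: $\frac{\sqrt{30821 + 35 \sqrt{51}}}{7} \approx 25.181$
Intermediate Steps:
$S = \frac{5}{7}$ ($S = \frac{5 + 0}{7} = 5 \cdot \frac{1}{7} = \frac{5}{7} \approx 0.71429$)
$q{\left(E \right)} = \frac{5 \sqrt{8 + E}}{7}$ ($q{\left(E \right)} = \frac{5 \sqrt{E + 8}}{7} = \frac{5 \sqrt{8 + E}}{7}$)
$\sqrt{\left(29 \cdot 22 - 9\right) + q{\left(43 \right)}} = \sqrt{\left(29 \cdot 22 - 9\right) + \frac{5 \sqrt{8 + 43}}{7}} = \sqrt{\left(638 - 9\right) + \frac{5 \sqrt{51}}{7}} = \sqrt{629 + \frac{5 \sqrt{51}}{7}}$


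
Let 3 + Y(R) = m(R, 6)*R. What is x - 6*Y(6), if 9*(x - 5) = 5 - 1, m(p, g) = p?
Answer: -1733/9 ≈ -192.56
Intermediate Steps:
x = 49/9 (x = 5 + (5 - 1)/9 = 5 + (⅑)*4 = 5 + 4/9 = 49/9 ≈ 5.4444)
Y(R) = -3 + R² (Y(R) = -3 + R*R = -3 + R²)
x - 6*Y(6) = 49/9 - 6*(-3 + 6²) = 49/9 - 6*(-3 + 36) = 49/9 - 6*33 = 49/9 - 198 = -1733/9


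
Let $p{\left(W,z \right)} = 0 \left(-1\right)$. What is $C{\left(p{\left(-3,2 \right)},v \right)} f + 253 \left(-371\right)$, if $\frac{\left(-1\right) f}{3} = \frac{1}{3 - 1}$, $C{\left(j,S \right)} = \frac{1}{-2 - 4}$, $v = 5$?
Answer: $- \frac{375451}{4} \approx -93863.0$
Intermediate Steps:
$p{\left(W,z \right)} = 0$
$C{\left(j,S \right)} = - \frac{1}{6}$ ($C{\left(j,S \right)} = \frac{1}{-6} = - \frac{1}{6}$)
$f = - \frac{3}{2}$ ($f = - \frac{3}{3 - 1} = - \frac{3}{2} \approx -1.5$)
$C{\left(p{\left(-3,2 \right)},v \right)} f + 253 \left(-371\right) = \left(- \frac{1}{6}\right) \left(- \frac{3}{2}\right) + 253 \left(-371\right) = \frac{1}{4} - 93863 = - \frac{375451}{4}$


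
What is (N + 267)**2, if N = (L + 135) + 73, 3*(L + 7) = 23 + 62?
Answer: 2217121/9 ≈ 2.4635e+5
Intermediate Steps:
L = 64/3 (L = -7 + (23 + 62)/3 = -7 + (1/3)*85 = -7 + 85/3 = 64/3 ≈ 21.333)
N = 688/3 (N = (64/3 + 135) + 73 = 469/3 + 73 = 688/3 ≈ 229.33)
(N + 267)**2 = (688/3 + 267)**2 = (1489/3)**2 = 2217121/9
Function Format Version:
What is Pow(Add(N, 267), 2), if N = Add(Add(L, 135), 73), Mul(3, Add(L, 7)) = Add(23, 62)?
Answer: Rational(2217121, 9) ≈ 2.4635e+5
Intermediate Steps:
L = Rational(64, 3) (L = Add(-7, Mul(Rational(1, 3), Add(23, 62))) = Add(-7, Mul(Rational(1, 3), 85)) = Add(-7, Rational(85, 3)) = Rational(64, 3) ≈ 21.333)
N = Rational(688, 3) (N = Add(Add(Rational(64, 3), 135), 73) = Add(Rational(469, 3), 73) = Rational(688, 3) ≈ 229.33)
Pow(Add(N, 267), 2) = Pow(Add(Rational(688, 3), 267), 2) = Pow(Rational(1489, 3), 2) = Rational(2217121, 9)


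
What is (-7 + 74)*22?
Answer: 1474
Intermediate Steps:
(-7 + 74)*22 = 67*22 = 1474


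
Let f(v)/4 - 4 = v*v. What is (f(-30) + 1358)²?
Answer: 24740676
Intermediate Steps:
f(v) = 16 + 4*v² (f(v) = 16 + 4*(v*v) = 16 + 4*v²)
(f(-30) + 1358)² = ((16 + 4*(-30)²) + 1358)² = ((16 + 4*900) + 1358)² = ((16 + 3600) + 1358)² = (3616 + 1358)² = 4974² = 24740676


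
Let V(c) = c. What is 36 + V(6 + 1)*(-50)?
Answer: -314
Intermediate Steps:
36 + V(6 + 1)*(-50) = 36 + (6 + 1)*(-50) = 36 + 7*(-50) = 36 - 350 = -314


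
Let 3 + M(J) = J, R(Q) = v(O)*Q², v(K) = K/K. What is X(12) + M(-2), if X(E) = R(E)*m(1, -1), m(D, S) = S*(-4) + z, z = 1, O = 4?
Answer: 715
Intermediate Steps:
v(K) = 1
R(Q) = Q² (R(Q) = 1*Q² = Q²)
M(J) = -3 + J
m(D, S) = 1 - 4*S (m(D, S) = S*(-4) + 1 = -4*S + 1 = 1 - 4*S)
X(E) = 5*E² (X(E) = E²*(1 - 4*(-1)) = E²*(1 + 4) = E²*5 = 5*E²)
X(12) + M(-2) = 5*12² + (-3 - 2) = 5*144 - 5 = 720 - 5 = 715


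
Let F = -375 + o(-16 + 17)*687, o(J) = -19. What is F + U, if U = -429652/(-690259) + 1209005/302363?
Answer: -2801577087474305/208708782017 ≈ -13423.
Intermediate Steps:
U = 964437449971/208708782017 (U = -429652*(-1/690259) + 1209005*(1/302363) = 429652/690259 + 1209005/302363 = 964437449971/208708782017 ≈ 4.6210)
F = -13428 (F = -375 - 19*687 = -375 - 13053 = -13428)
F + U = -13428 + 964437449971/208708782017 = -2801577087474305/208708782017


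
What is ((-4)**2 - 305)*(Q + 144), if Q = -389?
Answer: 70805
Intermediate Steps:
((-4)**2 - 305)*(Q + 144) = ((-4)**2 - 305)*(-389 + 144) = (16 - 305)*(-245) = -289*(-245) = 70805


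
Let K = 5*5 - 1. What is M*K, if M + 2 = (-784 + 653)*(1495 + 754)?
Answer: -7070904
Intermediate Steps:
K = 24 (K = 25 - 1 = 24)
M = -294621 (M = -2 + (-784 + 653)*(1495 + 754) = -2 - 131*2249 = -2 - 294619 = -294621)
M*K = -294621*24 = -7070904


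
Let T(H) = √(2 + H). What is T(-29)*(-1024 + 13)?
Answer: -3033*I*√3 ≈ -5253.3*I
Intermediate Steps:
T(-29)*(-1024 + 13) = √(2 - 29)*(-1024 + 13) = √(-27)*(-1011) = (3*I*√3)*(-1011) = -3033*I*√3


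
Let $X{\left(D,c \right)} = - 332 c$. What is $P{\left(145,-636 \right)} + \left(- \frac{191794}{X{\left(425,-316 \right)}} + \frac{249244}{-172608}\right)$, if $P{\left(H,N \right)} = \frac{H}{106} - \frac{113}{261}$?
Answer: $- \frac{105145561643}{44988678576} \approx -2.3372$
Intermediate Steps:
$P{\left(H,N \right)} = - \frac{113}{261} + \frac{H}{106}$ ($P{\left(H,N \right)} = H \frac{1}{106} - \frac{113}{261} = \frac{H}{106} - \frac{113}{261} = - \frac{113}{261} + \frac{H}{106}$)
$P{\left(145,-636 \right)} + \left(- \frac{191794}{X{\left(425,-316 \right)}} + \frac{249244}{-172608}\right) = \left(- \frac{113}{261} + \frac{1}{106} \cdot 145\right) + \left(- \frac{191794}{\left(-332\right) \left(-316\right)} + \frac{249244}{-172608}\right) = \left(- \frac{113}{261} + \frac{145}{106}\right) + \left(- \frac{191794}{104912} + 249244 \left(- \frac{1}{172608}\right)\right) = \frac{25867}{27666} - \frac{925841645}{282947664} = - \frac{105145561643}{44988678576}$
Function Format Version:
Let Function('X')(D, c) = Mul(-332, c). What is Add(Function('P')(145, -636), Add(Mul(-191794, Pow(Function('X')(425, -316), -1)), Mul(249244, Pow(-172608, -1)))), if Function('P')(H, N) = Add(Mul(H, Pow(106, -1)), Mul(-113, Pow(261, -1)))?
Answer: Rational(-105145561643, 44988678576) ≈ -2.3372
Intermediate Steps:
Function('P')(H, N) = Add(Rational(-113, 261), Mul(Rational(1, 106), H)) (Function('P')(H, N) = Add(Mul(H, Rational(1, 106)), Mul(-113, Rational(1, 261))) = Add(Mul(Rational(1, 106), H), Rational(-113, 261)) = Add(Rational(-113, 261), Mul(Rational(1, 106), H)))
Add(Function('P')(145, -636), Add(Mul(-191794, Pow(Function('X')(425, -316), -1)), Mul(249244, Pow(-172608, -1)))) = Add(Add(Rational(-113, 261), Mul(Rational(1, 106), 145)), Add(Mul(-191794, Pow(Mul(-332, -316), -1)), Mul(249244, Pow(-172608, -1)))) = Add(Add(Rational(-113, 261), Rational(145, 106)), Add(Mul(-191794, Pow(104912, -1)), Mul(249244, Rational(-1, 172608)))) = Add(Rational(25867, 27666), Add(Mul(-191794, Rational(1, 104912)), Rational(-62311, 43152))) = Add(Rational(25867, 27666), Add(Rational(-95897, 52456), Rational(-62311, 43152))) = Add(Rational(25867, 27666), Rational(-925841645, 282947664)) = Rational(-105145561643, 44988678576)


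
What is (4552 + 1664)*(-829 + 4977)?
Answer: 25783968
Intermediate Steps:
(4552 + 1664)*(-829 + 4977) = 6216*4148 = 25783968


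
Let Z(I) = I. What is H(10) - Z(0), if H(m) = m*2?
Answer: 20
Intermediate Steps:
H(m) = 2*m
H(10) - Z(0) = 2*10 - 1*0 = 20 + 0 = 20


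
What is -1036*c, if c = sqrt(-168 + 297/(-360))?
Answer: -259*I*sqrt(67530)/5 ≈ -13461.0*I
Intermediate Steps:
c = I*sqrt(67530)/20 (c = sqrt(-168 + 297*(-1/360)) = sqrt(-168 - 33/40) = sqrt(-6753/40) = I*sqrt(67530)/20 ≈ 12.993*I)
-1036*c = -259*I*sqrt(67530)/5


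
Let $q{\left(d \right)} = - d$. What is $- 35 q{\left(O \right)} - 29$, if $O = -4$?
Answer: $-169$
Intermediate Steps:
$- 35 q{\left(O \right)} - 29 = - 35 \left(\left(-1\right) \left(-4\right)\right) - 29 = \left(-35\right) 4 - 29 = -140 - 29 = -169$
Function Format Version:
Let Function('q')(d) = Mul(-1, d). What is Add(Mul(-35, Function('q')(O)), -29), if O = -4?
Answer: -169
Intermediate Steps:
Add(Mul(-35, Function('q')(O)), -29) = Add(Mul(-35, Mul(-1, -4)), -29) = Add(Mul(-35, 4), -29) = Add(-140, -29) = -169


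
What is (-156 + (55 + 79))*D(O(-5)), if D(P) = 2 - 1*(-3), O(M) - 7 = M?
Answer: -110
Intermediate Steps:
O(M) = 7 + M
D(P) = 5 (D(P) = 2 + 3 = 5)
(-156 + (55 + 79))*D(O(-5)) = (-156 + (55 + 79))*5 = (-156 + 134)*5 = -22*5 = -110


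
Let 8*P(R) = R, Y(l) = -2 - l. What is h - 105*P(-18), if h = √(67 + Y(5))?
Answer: 945/4 + 2*√15 ≈ 244.00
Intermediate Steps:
P(R) = R/8
h = 2*√15 (h = √(67 + (-2 - 1*5)) = √(67 + (-2 - 5)) = √(67 - 7) = √60 = 2*√15 ≈ 7.7460)
h - 105*P(-18) = 2*√15 - 105*(-18)/8 = 2*√15 - 105*(-9/4) = 2*√15 + 945/4 = 945/4 + 2*√15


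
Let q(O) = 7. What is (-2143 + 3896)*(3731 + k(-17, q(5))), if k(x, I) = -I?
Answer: 6528172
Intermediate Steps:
(-2143 + 3896)*(3731 + k(-17, q(5))) = (-2143 + 3896)*(3731 - 1*7) = 1753*(3731 - 7) = 1753*3724 = 6528172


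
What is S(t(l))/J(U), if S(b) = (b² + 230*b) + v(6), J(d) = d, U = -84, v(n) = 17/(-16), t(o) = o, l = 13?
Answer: -50527/1344 ≈ -37.594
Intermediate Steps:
v(n) = -17/16 (v(n) = 17*(-1/16) = -17/16)
S(b) = -17/16 + b² + 230*b (S(b) = (b² + 230*b) - 17/16 = -17/16 + b² + 230*b)
S(t(l))/J(U) = (-17/16 + 13² + 230*13)/(-84) = (-17/16 + 169 + 2990)*(-1/84) = (50527/16)*(-1/84) = -50527/1344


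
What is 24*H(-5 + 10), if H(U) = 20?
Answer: 480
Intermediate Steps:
24*H(-5 + 10) = 24*20 = 480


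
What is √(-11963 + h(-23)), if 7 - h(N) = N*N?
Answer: I*√12485 ≈ 111.74*I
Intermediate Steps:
h(N) = 7 - N² (h(N) = 7 - N*N = 7 - N²)
√(-11963 + h(-23)) = √(-11963 + (7 - 1*(-23)²)) = √(-11963 + (7 - 1*529)) = √(-11963 + (7 - 529)) = √(-11963 - 522) = √(-12485) = I*√12485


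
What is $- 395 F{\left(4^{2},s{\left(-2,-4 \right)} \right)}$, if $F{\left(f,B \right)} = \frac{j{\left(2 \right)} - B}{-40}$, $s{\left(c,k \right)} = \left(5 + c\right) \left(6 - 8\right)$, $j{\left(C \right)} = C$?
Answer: $79$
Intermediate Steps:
$s{\left(c,k \right)} = -10 - 2 c$ ($s{\left(c,k \right)} = \left(5 + c\right) \left(6 - 8\right) = \left(5 + c\right) \left(-2\right) = -10 - 2 c$)
$F{\left(f,B \right)} = - \frac{1}{20} + \frac{B}{40}$ ($F{\left(f,B \right)} = \frac{2 - B}{-40} = \left(2 - B\right) \left(- \frac{1}{40}\right) = - \frac{1}{20} + \frac{B}{40}$)
$- 395 F{\left(4^{2},s{\left(-2,-4 \right)} \right)} = - 395 \left(- \frac{1}{20} + \frac{-10 - -4}{40}\right) = - 395 \left(- \frac{1}{20} + \frac{-10 + 4}{40}\right) = - 395 \left(- \frac{1}{20} + \frac{1}{40} \left(-6\right)\right) = - 395 \left(- \frac{1}{20} - \frac{3}{20}\right) = \left(-395\right) \left(- \frac{1}{5}\right) = 79$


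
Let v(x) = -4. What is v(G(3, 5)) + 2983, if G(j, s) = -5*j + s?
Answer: 2979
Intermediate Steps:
G(j, s) = s - 5*j
v(G(3, 5)) + 2983 = -4 + 2983 = 2979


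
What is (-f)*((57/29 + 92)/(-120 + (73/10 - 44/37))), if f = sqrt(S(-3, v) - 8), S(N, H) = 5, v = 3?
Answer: 1008250*I*sqrt(3)/1222031 ≈ 1.429*I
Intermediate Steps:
f = I*sqrt(3) (f = sqrt(5 - 8) = sqrt(-3) = I*sqrt(3) ≈ 1.732*I)
(-f)*((57/29 + 92)/(-120 + (73/10 - 44/37))) = (-I*sqrt(3))*((57/29 + 92)/(-120 + (73/10 - 44/37))) = (-I*sqrt(3))*(2725/(29*(-120 + 2261/370))) = (-I*sqrt(3))*(2725/(29*(-42139/370))) = (-I*sqrt(3))*((2725/29)*(-370/42139)) = -I*sqrt(3)*(-1008250/1222031) = 1008250*I*sqrt(3)/1222031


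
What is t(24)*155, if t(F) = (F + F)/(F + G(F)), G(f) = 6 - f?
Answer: 1240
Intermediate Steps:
t(F) = F/3 (t(F) = (F + F)/(F + (6 - F)) = (2*F)/6 = (2*F)*(⅙) = F/3)
t(24)*155 = ((⅓)*24)*155 = 8*155 = 1240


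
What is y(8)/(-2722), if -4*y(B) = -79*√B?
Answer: -79*√2/5444 ≈ -0.020522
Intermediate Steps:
y(B) = 79*√B/4 (y(B) = -(-79)*√B/4 = 79*√B/4)
y(8)/(-2722) = (79*√8/4)/(-2722) = (79*(2*√2)/4)*(-1/2722) = (79*√2/2)*(-1/2722) = -79*√2/5444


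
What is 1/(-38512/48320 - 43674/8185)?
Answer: -988748/6063871 ≈ -0.16306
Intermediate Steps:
1/(-38512/48320 - 43674/8185) = 1/(-38512*1/48320 - 43674*1/8185) = 1/(-2407/3020 - 43674/8185) = 1/(-6063871/988748) = -988748/6063871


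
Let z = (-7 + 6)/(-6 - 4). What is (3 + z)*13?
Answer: 403/10 ≈ 40.300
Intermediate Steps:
z = 1/10 (z = -1/(-10) = -1*(-1/10) = 1/10 ≈ 0.10000)
(3 + z)*13 = (3 + 1/10)*13 = (31/10)*13 = 403/10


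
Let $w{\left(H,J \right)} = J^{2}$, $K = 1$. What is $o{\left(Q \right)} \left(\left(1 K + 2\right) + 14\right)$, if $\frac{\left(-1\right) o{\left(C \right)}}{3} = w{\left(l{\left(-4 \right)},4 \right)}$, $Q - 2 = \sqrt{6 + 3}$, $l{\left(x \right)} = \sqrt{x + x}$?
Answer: $-816$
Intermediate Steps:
$l{\left(x \right)} = \sqrt{2} \sqrt{x}$ ($l{\left(x \right)} = \sqrt{2 x} = \sqrt{2} \sqrt{x}$)
$Q = 5$ ($Q = 2 + \sqrt{6 + 3} = 2 + \sqrt{9} = 2 + 3 = 5$)
$o{\left(C \right)} = -48$ ($o{\left(C \right)} = - 3 \cdot 4^{2} = \left(-3\right) 16 = -48$)
$o{\left(Q \right)} \left(\left(1 K + 2\right) + 14\right) = - 48 \left(\left(1 \cdot 1 + 2\right) + 14\right) = - 48 \left(\left(1 + 2\right) + 14\right) = - 48 \left(3 + 14\right) = \left(-48\right) 17 = -816$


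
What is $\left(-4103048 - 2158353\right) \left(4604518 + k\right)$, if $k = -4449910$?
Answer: $-968062685808$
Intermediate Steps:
$\left(-4103048 - 2158353\right) \left(4604518 + k\right) = \left(-4103048 - 2158353\right) \left(4604518 - 4449910\right) = \left(-6261401\right) 154608 = -968062685808$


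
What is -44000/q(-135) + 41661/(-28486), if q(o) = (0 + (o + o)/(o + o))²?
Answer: -1253425661/28486 ≈ -44001.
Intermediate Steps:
q(o) = 1 (q(o) = (0 + (2*o)/((2*o)))² = (0 + (2*o)*(1/(2*o)))² = (0 + 1)² = 1² = 1)
-44000/q(-135) + 41661/(-28486) = -44000/1 + 41661/(-28486) = -44000*1 + 41661*(-1/28486) = -44000 - 41661/28486 = -1253425661/28486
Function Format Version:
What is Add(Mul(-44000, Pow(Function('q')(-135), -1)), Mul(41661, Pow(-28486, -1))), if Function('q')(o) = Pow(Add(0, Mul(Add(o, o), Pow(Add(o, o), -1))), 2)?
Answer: Rational(-1253425661, 28486) ≈ -44001.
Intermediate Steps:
Function('q')(o) = 1 (Function('q')(o) = Pow(Add(0, Mul(Mul(2, o), Pow(Mul(2, o), -1))), 2) = Pow(Add(0, Mul(Mul(2, o), Mul(Rational(1, 2), Pow(o, -1)))), 2) = Pow(Add(0, 1), 2) = Pow(1, 2) = 1)
Add(Mul(-44000, Pow(Function('q')(-135), -1)), Mul(41661, Pow(-28486, -1))) = Add(Mul(-44000, Pow(1, -1)), Mul(41661, Pow(-28486, -1))) = Add(Mul(-44000, 1), Mul(41661, Rational(-1, 28486))) = Add(-44000, Rational(-41661, 28486)) = Rational(-1253425661, 28486)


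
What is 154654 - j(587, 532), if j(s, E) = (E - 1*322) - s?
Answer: 155031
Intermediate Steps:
j(s, E) = -322 + E - s (j(s, E) = (E - 322) - s = (-322 + E) - s = -322 + E - s)
154654 - j(587, 532) = 154654 - (-322 + 532 - 1*587) = 154654 - (-322 + 532 - 587) = 154654 - 1*(-377) = 154654 + 377 = 155031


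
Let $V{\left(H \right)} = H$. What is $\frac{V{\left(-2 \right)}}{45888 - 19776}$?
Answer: $- \frac{1}{13056} \approx -7.6593 \cdot 10^{-5}$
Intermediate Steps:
$\frac{V{\left(-2 \right)}}{45888 - 19776} = - \frac{2}{45888 - 19776} = - \frac{2}{26112} = \left(-2\right) \frac{1}{26112} = - \frac{1}{13056}$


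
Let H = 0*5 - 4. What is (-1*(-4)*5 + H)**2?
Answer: 256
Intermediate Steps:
H = -4 (H = 0 - 4 = -4)
(-1*(-4)*5 + H)**2 = (-1*(-4)*5 - 4)**2 = (4*5 - 4)**2 = (20 - 4)**2 = 16**2 = 256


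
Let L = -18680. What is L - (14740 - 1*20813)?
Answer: -12607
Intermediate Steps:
L - (14740 - 1*20813) = -18680 - (14740 - 1*20813) = -18680 - (14740 - 20813) = -18680 - 1*(-6073) = -18680 + 6073 = -12607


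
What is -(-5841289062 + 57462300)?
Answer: 5783826762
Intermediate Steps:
-(-5841289062 + 57462300) = -82089/(1/(-71108 + (-50 + 700))) = -82089/(1/(-71108 + 650)) = -82089/(1/(-70458)) = -82089/(-1/70458) = -82089*(-70458) = 5783826762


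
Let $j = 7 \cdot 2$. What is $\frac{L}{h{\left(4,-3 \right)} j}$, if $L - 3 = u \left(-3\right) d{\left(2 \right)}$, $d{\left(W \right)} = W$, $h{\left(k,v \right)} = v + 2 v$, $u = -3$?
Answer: $- \frac{1}{6} \approx -0.16667$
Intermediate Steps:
$h{\left(k,v \right)} = 3 v$
$j = 14$
$L = 21$ ($L = 3 + \left(-3\right) \left(-3\right) 2 = 3 + 9 \cdot 2 = 3 + 18 = 21$)
$\frac{L}{h{\left(4,-3 \right)} j} = \frac{21}{3 \left(-3\right) 14} = \frac{21}{\left(-9\right) 14} = \frac{21}{-126} = 21 \left(- \frac{1}{126}\right) = - \frac{1}{6}$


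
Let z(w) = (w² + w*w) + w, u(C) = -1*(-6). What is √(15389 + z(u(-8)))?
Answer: √15467 ≈ 124.37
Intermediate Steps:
u(C) = 6
z(w) = w + 2*w² (z(w) = (w² + w²) + w = 2*w² + w = w + 2*w²)
√(15389 + z(u(-8))) = √(15389 + 6*(1 + 2*6)) = √(15389 + 6*(1 + 12)) = √(15389 + 6*13) = √(15389 + 78) = √15467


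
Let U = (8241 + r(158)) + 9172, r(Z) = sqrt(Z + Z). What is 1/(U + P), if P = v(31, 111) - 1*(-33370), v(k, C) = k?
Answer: 25407/1291031140 - sqrt(79)/1291031140 ≈ 1.9673e-5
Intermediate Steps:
r(Z) = sqrt(2)*sqrt(Z) (r(Z) = sqrt(2*Z) = sqrt(2)*sqrt(Z))
U = 17413 + 2*sqrt(79) (U = (8241 + sqrt(2)*sqrt(158)) + 9172 = (8241 + 2*sqrt(79)) + 9172 = 17413 + 2*sqrt(79) ≈ 17431.)
P = 33401 (P = 31 - 1*(-33370) = 31 + 33370 = 33401)
1/(U + P) = 1/((17413 + 2*sqrt(79)) + 33401) = 1/(50814 + 2*sqrt(79))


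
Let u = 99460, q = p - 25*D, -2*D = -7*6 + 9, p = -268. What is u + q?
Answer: 197559/2 ≈ 98780.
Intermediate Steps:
D = 33/2 (D = -(-7*6 + 9)/2 = -(-42 + 9)/2 = -1/2*(-33) = 33/2 ≈ 16.500)
q = -1361/2 (q = -268 - 25*33/2 = -268 - 825/2 = -1361/2 ≈ -680.50)
u + q = 99460 - 1361/2 = 197559/2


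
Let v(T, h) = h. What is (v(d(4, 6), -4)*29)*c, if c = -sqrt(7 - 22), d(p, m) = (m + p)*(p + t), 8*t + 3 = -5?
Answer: 116*I*sqrt(15) ≈ 449.27*I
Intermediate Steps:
t = -1 (t = -3/8 + (1/8)*(-5) = -3/8 - 5/8 = -1)
d(p, m) = (-1 + p)*(m + p) (d(p, m) = (m + p)*(p - 1) = (m + p)*(-1 + p) = (-1 + p)*(m + p))
c = -I*sqrt(15) (c = -sqrt(-15) = -I*sqrt(15) ≈ -3.873*I)
(v(d(4, 6), -4)*29)*c = (-4*29)*(-I*sqrt(15)) = -(-116)*I*sqrt(15) = 116*I*sqrt(15)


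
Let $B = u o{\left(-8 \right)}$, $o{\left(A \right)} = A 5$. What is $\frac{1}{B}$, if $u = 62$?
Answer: $- \frac{1}{2480} \approx -0.00040323$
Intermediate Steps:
$o{\left(A \right)} = 5 A$
$B = -2480$ ($B = 62 \cdot 5 \left(-8\right) = 62 \left(-40\right) = -2480$)
$\frac{1}{B} = \frac{1}{-2480} = - \frac{1}{2480}$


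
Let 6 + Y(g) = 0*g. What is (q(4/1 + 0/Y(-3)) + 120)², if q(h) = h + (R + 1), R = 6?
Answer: 17161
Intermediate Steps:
Y(g) = -6 (Y(g) = -6 + 0*g = -6 + 0 = -6)
q(h) = 7 + h (q(h) = h + (6 + 1) = h + 7 = 7 + h)
(q(4/1 + 0/Y(-3)) + 120)² = ((7 + (4/1 + 0/(-6))) + 120)² = ((7 + (4*1 + 0*(-⅙))) + 120)² = ((7 + (4 + 0)) + 120)² = ((7 + 4) + 120)² = (11 + 120)² = 131² = 17161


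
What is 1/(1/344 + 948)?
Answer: 344/326113 ≈ 0.0010548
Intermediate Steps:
1/(1/344 + 948) = 1/(326113/344) = 344/326113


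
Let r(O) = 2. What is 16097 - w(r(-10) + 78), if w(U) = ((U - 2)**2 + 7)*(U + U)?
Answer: -958463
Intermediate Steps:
w(U) = 2*U*(7 + (-2 + U)**2) (w(U) = ((-2 + U)**2 + 7)*(2*U) = (7 + (-2 + U)**2)*(2*U) = 2*U*(7 + (-2 + U)**2))
16097 - w(r(-10) + 78) = 16097 - 2*(2 + 78)*(7 + (-2 + (2 + 78))**2) = 16097 - 2*80*(7 + (-2 + 80)**2) = 16097 - 2*80*(7 + 78**2) = 16097 - 2*80*(7 + 6084) = 16097 - 2*80*6091 = 16097 - 1*974560 = 16097 - 974560 = -958463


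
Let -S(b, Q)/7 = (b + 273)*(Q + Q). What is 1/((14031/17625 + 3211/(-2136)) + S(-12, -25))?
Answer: 12549000/1146342275447 ≈ 1.0947e-5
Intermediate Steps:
S(b, Q) = -14*Q*(273 + b) (S(b, Q) = -7*(b + 273)*(Q + Q) = -7*(273 + b)*2*Q = -14*Q*(273 + b))
1/((14031/17625 + 3211/(-2136)) + S(-12, -25)) = 1/((14031/17625 + 3211/(-2136)) - 14*(-25)*(273 - 12)) = 1/((14031*(1/17625) + 3211*(-1/2136)) - 14*(-25)*261) = 1/((4677/5875 - 3211/2136) + 91350) = 1/(-8874553/12549000 + 91350) = 1/(1146342275447/12549000) = 12549000/1146342275447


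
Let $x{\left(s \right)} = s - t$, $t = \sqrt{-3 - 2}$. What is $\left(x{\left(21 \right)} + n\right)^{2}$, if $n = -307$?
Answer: $\left(286 + i \sqrt{5}\right)^{2} \approx 81791.0 + 1279.0 i$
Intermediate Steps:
$t = i \sqrt{5}$ ($t = \sqrt{-5} = i \sqrt{5} \approx 2.2361 i$)
$x{\left(s \right)} = s - i \sqrt{5}$
$\left(x{\left(21 \right)} + n\right)^{2} = \left(\left(21 - i \sqrt{5}\right) - 307\right)^{2} = \left(-286 - i \sqrt{5}\right)^{2}$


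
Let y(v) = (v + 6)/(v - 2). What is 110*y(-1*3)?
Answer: -66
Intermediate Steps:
y(v) = (6 + v)/(-2 + v)
110*y(-1*3) = 110*((6 - 1*3)/(-2 - 1*3)) = 110*((6 - 3)/(-2 - 3)) = 110*(3/(-5)) = 110*(-1/5*3) = 110*(-3/5) = -66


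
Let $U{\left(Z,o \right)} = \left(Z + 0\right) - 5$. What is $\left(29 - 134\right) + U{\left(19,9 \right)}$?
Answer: $-91$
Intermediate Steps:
$U{\left(Z,o \right)} = -5 + Z$ ($U{\left(Z,o \right)} = Z - 5 = -5 + Z$)
$\left(29 - 134\right) + U{\left(19,9 \right)} = \left(29 - 134\right) + \left(-5 + 19\right) = -105 + 14 = -91$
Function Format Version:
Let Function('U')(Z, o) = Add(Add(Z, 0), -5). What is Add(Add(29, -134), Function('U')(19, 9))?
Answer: -91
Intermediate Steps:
Function('U')(Z, o) = Add(-5, Z) (Function('U')(Z, o) = Add(Z, -5) = Add(-5, Z))
Add(Add(29, -134), Function('U')(19, 9)) = Add(Add(29, -134), Add(-5, 19)) = Add(-105, 14) = -91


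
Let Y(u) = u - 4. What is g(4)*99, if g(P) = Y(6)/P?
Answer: 99/2 ≈ 49.500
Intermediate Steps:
Y(u) = -4 + u
g(P) = 2/P (g(P) = (-4 + 6)/P = 2/P)
g(4)*99 = (2/4)*99 = (2*(¼))*99 = (½)*99 = 99/2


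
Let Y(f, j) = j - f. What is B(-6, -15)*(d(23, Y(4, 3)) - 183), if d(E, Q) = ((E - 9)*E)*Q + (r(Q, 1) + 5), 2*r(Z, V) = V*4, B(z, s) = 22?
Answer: -10956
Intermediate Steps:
r(Z, V) = 2*V (r(Z, V) = (V*4)/2 = (4*V)/2 = 2*V)
d(E, Q) = 7 + E*Q*(-9 + E) (d(E, Q) = ((E - 9)*E)*Q + (2*1 + 5) = ((-9 + E)*E)*Q + (2 + 5) = (E*(-9 + E))*Q + 7 = E*Q*(-9 + E) + 7 = 7 + E*Q*(-9 + E))
B(-6, -15)*(d(23, Y(4, 3)) - 183) = 22*((7 + (3 - 1*4)*23² - 9*23*(3 - 1*4)) - 183) = 22*((7 + (3 - 4)*529 - 9*23*(3 - 4)) - 183) = 22*((7 - 1*529 - 9*23*(-1)) - 183) = 22*((7 - 529 + 207) - 183) = 22*(-315 - 183) = 22*(-498) = -10956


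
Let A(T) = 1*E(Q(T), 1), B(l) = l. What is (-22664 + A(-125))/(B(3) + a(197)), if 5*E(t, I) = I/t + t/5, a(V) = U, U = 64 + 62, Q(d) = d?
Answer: -14168126/80625 ≈ -175.73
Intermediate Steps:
U = 126
a(V) = 126
E(t, I) = t/25 + I/(5*t) (E(t, I) = (I/t + t/5)/5 = (t/5 + I/t)/5 = t/25 + I/(5*t))
A(T) = 1/(5*T) + T/25 (A(T) = 1*(T/25 + (⅕)*1/T) = 1*(T/25 + 1/(5*T)) = 1*(1/(5*T) + T/25) = 1/(5*T) + T/25)
(-22664 + A(-125))/(B(3) + a(197)) = (-22664 + (1/25)*(5 + (-125)²)/(-125))/(3 + 126) = (-22664 + (1/25)*(-1/125)*(5 + 15625))/129 = (-22664 + (1/25)*(-1/125)*15630)*(1/129) = (-22664 - 3126/625)*(1/129) = -14168126/625*1/129 = -14168126/80625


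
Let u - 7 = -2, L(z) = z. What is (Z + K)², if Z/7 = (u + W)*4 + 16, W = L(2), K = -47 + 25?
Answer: 81796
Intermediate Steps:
u = 5 (u = 7 - 2 = 5)
K = -22
W = 2
Z = 308 (Z = 7*((5 + 2)*4 + 16) = 7*(7*4 + 16) = 7*(28 + 16) = 7*44 = 308)
(Z + K)² = (308 - 22)² = 286² = 81796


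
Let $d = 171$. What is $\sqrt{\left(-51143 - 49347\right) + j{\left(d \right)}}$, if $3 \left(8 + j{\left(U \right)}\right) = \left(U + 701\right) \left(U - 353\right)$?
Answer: $\frac{i \sqrt{1380594}}{3} \approx 391.66 i$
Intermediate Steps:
$j{\left(U \right)} = -8 + \frac{\left(-353 + U\right) \left(701 + U\right)}{3}$ ($j{\left(U \right)} = -8 + \frac{\left(U + 701\right) \left(U - 353\right)}{3} = -8 + \frac{\left(701 + U\right) \left(-353 + U\right)}{3} = -8 + \frac{\left(-353 + U\right) \left(701 + U\right)}{3}$)
$\sqrt{\left(-51143 - 49347\right) + j{\left(d \right)}} = \sqrt{\left(-51143 - 49347\right) + \left(- \frac{247477}{3} + 116 \cdot 171 + \frac{171^{2}}{3}\right)} = \sqrt{\left(-51143 - 49347\right) + \left(- \frac{247477}{3} + 19836 + \frac{1}{3} \cdot 29241\right)} = \sqrt{-100490 + \left(- \frac{247477}{3} + 19836 + 9747\right)} = \sqrt{-100490 - \frac{158728}{3}} = \sqrt{- \frac{460198}{3}} = \frac{i \sqrt{1380594}}{3}$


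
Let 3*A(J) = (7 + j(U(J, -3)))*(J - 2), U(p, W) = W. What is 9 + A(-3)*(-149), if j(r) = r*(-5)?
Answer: 16417/3 ≈ 5472.3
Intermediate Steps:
j(r) = -5*r
A(J) = -44/3 + 22*J/3 (A(J) = ((7 - 5*(-3))*(J - 2))/3 = ((7 + 15)*(-2 + J))/3 = (22*(-2 + J))/3 = (-44 + 22*J)/3 = -44/3 + 22*J/3)
9 + A(-3)*(-149) = 9 + (-44/3 + (22/3)*(-3))*(-149) = 9 + (-44/3 - 22)*(-149) = 9 - 110/3*(-149) = 9 + 16390/3 = 16417/3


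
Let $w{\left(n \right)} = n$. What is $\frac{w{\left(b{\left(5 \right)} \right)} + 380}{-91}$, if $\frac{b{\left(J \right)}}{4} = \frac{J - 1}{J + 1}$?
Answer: $- \frac{164}{39} \approx -4.2051$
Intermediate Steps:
$b{\left(J \right)} = \frac{4 \left(-1 + J\right)}{1 + J}$ ($b{\left(J \right)} = 4 \frac{J - 1}{J + 1} = 4 \frac{-1 + J}{1 + J} = \frac{4 \left(-1 + J\right)}{1 + J}$)
$\frac{w{\left(b{\left(5 \right)} \right)} + 380}{-91} = \frac{\frac{4 \left(-1 + 5\right)}{1 + 5} + 380}{-91} = - \frac{4 \cdot \frac{1}{6} \cdot 4 + 380}{91} = - \frac{\frac{8}{3} + 380}{91} = \left(- \frac{1}{91}\right) \frac{1148}{3} = - \frac{164}{39}$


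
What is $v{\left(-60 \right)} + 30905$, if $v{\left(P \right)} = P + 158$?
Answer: $31003$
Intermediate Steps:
$v{\left(P \right)} = 158 + P$
$v{\left(-60 \right)} + 30905 = \left(158 - 60\right) + 30905 = 98 + 30905 = 31003$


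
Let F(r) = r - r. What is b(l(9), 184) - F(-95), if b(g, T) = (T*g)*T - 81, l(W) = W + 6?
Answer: 507759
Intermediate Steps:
l(W) = 6 + W
F(r) = 0
b(g, T) = -81 + g*T² (b(g, T) = g*T² - 81 = -81 + g*T²)
b(l(9), 184) - F(-95) = (-81 + (6 + 9)*184²) - 1*0 = (-81 + 15*33856) + 0 = (-81 + 507840) + 0 = 507759 + 0 = 507759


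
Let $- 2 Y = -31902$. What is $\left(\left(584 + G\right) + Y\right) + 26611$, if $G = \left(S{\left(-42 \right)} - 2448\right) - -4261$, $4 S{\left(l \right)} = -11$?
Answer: $\frac{179825}{4} \approx 44956.0$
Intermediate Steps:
$Y = 15951$ ($Y = \left(- \frac{1}{2}\right) \left(-31902\right) = 15951$)
$S{\left(l \right)} = - \frac{11}{4}$ ($S{\left(l \right)} = \frac{1}{4} \left(-11\right) = - \frac{11}{4}$)
$G = \frac{7241}{4}$ ($G = \left(- \frac{11}{4} - 2448\right) - -4261 = \left(- \frac{11}{4} - 2448\right) + 4261 = - \frac{9803}{4} + 4261 = \frac{7241}{4} \approx 1810.3$)
$\left(\left(584 + G\right) + Y\right) + 26611 = \left(\left(584 + \frac{7241}{4}\right) + 15951\right) + 26611 = \left(\frac{9577}{4} + 15951\right) + 26611 = \frac{73381}{4} + 26611 = \frac{179825}{4}$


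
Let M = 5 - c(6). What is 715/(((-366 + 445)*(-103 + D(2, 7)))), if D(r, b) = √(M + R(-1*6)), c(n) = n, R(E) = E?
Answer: -73645/838664 - 715*I*√7/838664 ≈ -0.087812 - 0.0022556*I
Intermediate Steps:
M = -1 (M = 5 - 1*6 = 5 - 6 = -1)
D(r, b) = I*√7 (D(r, b) = √(-1 - 1*6) = √(-1 - 6) = √(-7) = I*√7)
715/(((-366 + 445)*(-103 + D(2, 7)))) = 715/(((-366 + 445)*(-103 + I*√7))) = 715/((79*(-103 + I*√7))) = 715/(-8137 + 79*I*√7)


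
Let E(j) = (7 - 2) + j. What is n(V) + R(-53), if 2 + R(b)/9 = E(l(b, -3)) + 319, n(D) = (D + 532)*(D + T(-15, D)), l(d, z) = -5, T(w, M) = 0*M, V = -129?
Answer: -49134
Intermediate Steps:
T(w, M) = 0
n(D) = D*(532 + D) (n(D) = (D + 532)*(D + 0) = (532 + D)*D = D*(532 + D))
E(j) = 5 + j
R(b) = 2853 (R(b) = -18 + 9*((5 - 5) + 319) = -18 + 9*(0 + 319) = -18 + 9*319 = -18 + 2871 = 2853)
n(V) + R(-53) = -129*(532 - 129) + 2853 = -129*403 + 2853 = -51987 + 2853 = -49134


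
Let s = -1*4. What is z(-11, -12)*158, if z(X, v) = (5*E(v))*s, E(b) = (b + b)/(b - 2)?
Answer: -37920/7 ≈ -5417.1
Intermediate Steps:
E(b) = 2*b/(-2 + b) (E(b) = (2*b)/(-2 + b) = 2*b/(-2 + b))
s = -4
z(X, v) = -40*v/(-2 + v) (z(X, v) = (5*(2*v/(-2 + v)))*(-4) = (10*v/(-2 + v))*(-4) = -40*v/(-2 + v))
z(-11, -12)*158 = -40*(-12)/(-2 - 12)*158 = -40*(-12)/(-14)*158 = -40*(-12)*(-1/14)*158 = -240/7*158 = -37920/7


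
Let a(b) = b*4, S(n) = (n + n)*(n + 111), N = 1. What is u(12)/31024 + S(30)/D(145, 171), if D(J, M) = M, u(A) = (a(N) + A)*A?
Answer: 1822888/36841 ≈ 49.480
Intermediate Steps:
S(n) = 2*n*(111 + n) (S(n) = (2*n)*(111 + n) = 2*n*(111 + n))
a(b) = 4*b
u(A) = A*(4 + A) (u(A) = (4*1 + A)*A = (4 + A)*A = A*(4 + A))
u(12)/31024 + S(30)/D(145, 171) = (12*(4 + 12))/31024 + (2*30*(111 + 30))/171 = (12*16)*(1/31024) + (2*30*141)*(1/171) = 192*(1/31024) + 8460*(1/171) = 12/1939 + 940/19 = 1822888/36841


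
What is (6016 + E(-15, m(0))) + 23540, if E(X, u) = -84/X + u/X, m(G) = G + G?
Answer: 147808/5 ≈ 29562.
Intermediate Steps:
m(G) = 2*G
(6016 + E(-15, m(0))) + 23540 = (6016 + (-84 + 2*0)/(-15)) + 23540 = (6016 - (-84 + 0)/15) + 23540 = (6016 - 1/15*(-84)) + 23540 = (6016 + 28/5) + 23540 = 30108/5 + 23540 = 147808/5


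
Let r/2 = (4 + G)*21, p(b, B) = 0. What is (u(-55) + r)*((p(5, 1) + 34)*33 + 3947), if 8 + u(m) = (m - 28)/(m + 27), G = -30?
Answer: -155704473/28 ≈ -5.5609e+6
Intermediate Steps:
r = -1092 (r = 2*((4 - 30)*21) = 2*(-26*21) = 2*(-546) = -1092)
u(m) = -8 + (-28 + m)/(27 + m) (u(m) = -8 + (m - 28)/(m + 27) = -8 + (-28 + m)/(27 + m))
(u(-55) + r)*((p(5, 1) + 34)*33 + 3947) = ((-244 - 7*(-55))/(27 - 55) - 1092)*((0 + 34)*33 + 3947) = ((-244 + 385)/(-28) - 1092)*(34*33 + 3947) = (-1/28*141 - 1092)*(1122 + 3947) = (-141/28 - 1092)*5069 = -30717/28*5069 = -155704473/28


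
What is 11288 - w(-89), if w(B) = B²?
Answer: 3367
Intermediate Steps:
11288 - w(-89) = 11288 - 1*(-89)² = 11288 - 1*7921 = 11288 - 7921 = 3367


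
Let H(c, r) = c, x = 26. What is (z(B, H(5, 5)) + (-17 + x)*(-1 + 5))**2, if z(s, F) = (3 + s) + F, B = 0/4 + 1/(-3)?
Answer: 17161/9 ≈ 1906.8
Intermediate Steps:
B = -1/3 (B = 0*(1/4) + 1*(-1/3) = 0 - 1/3 = -1/3 ≈ -0.33333)
z(s, F) = 3 + F + s
(z(B, H(5, 5)) + (-17 + x)*(-1 + 5))**2 = ((3 + 5 - 1/3) + (-17 + 26)*(-1 + 5))**2 = (23/3 + 9*4)**2 = (23/3 + 36)**2 = (131/3)**2 = 17161/9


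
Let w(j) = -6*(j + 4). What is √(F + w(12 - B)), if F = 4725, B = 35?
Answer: √4839 ≈ 69.563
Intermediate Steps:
w(j) = -24 - 6*j (w(j) = -6*(4 + j) = -24 - 6*j)
√(F + w(12 - B)) = √(4725 + (-24 - 6*(12 - 1*35))) = √(4725 + (-24 - 6*(12 - 35))) = √(4725 + (-24 - 6*(-23))) = √(4725 + (-24 + 138)) = √(4725 + 114) = √4839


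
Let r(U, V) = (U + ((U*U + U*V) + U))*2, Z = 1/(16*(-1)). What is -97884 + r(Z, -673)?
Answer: -12518415/128 ≈ -97800.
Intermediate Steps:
Z = -1/16 (Z = 1/(-16) = -1/16 ≈ -0.062500)
r(U, V) = 2*U**2 + 4*U + 2*U*V (r(U, V) = (U + ((U**2 + U*V) + U))*2 = (U + (U + U**2 + U*V))*2 = (U**2 + 2*U + U*V)*2 = 2*U**2 + 4*U + 2*U*V)
-97884 + r(Z, -673) = -97884 + 2*(-1/16)*(2 - 1/16 - 673) = -97884 + 2*(-1/16)*(-10737/16) = -97884 + 10737/128 = -12518415/128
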